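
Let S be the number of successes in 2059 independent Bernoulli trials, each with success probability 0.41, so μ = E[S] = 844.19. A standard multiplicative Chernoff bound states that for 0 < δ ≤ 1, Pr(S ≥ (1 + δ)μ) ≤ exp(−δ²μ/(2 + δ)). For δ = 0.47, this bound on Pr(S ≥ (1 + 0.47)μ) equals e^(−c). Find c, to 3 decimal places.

c = δ²μ/(2 + δ) = 0.47²·844.19/(2 + 0.47) = 75.4986.

75.499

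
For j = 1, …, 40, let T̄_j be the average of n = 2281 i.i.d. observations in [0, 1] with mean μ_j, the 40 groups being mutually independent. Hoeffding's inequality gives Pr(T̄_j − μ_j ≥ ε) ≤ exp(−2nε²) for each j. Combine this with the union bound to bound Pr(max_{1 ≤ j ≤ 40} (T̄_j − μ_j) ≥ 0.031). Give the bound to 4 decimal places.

Per-experiment Hoeffding bound: exp(−2·2281·0.031²) = exp(−4.38408) = 0.012474.
Union bound over 40 events: 40·0.012474 = 0.49897.

0.4990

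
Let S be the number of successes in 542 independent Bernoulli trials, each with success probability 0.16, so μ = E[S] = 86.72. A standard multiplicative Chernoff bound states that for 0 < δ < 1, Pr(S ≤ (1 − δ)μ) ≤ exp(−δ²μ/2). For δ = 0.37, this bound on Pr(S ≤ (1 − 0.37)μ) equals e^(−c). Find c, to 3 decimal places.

5.936

c = δ²μ/2 = 0.37²·86.72/2 = 5.9360.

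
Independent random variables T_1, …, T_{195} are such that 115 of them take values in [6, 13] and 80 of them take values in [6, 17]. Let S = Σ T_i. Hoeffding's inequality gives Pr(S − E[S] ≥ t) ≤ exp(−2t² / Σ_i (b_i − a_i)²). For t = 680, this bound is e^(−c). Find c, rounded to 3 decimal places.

60.385

Σ(b_i − a_i)² = 115·7² + 80·11² = 15315.
c = 2t² / 15315 = 2·680² / 15315 = 60.3852.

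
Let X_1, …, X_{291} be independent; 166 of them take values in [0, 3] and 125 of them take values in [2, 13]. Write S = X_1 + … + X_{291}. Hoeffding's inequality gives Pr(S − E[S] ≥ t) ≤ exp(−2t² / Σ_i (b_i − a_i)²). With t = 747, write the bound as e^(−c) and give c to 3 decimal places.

67.153

Σ(b_i − a_i)² = 166·3² + 125·11² = 16619.
c = 2t² / 16619 = 2·747² / 16619 = 67.1531.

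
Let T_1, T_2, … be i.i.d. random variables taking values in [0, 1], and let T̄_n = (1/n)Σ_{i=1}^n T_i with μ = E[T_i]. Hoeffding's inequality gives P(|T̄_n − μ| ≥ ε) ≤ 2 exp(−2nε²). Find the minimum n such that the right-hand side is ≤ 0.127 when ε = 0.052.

Require 2·exp(−2nε²) ≤ 0.127, i.e. 2nε² ≥ ln(2/0.127) = 2.756715.
So n ≥ 2.756715 / (2·0.052²) = 509.748.
The smallest integer n is 510.

510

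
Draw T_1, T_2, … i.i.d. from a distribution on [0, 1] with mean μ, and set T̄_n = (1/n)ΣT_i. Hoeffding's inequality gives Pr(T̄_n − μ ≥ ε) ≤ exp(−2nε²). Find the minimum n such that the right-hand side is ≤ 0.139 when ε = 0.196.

Require exp(−2nε²) ≤ 0.139, i.e. 2nε² ≥ ln(1/0.139) = 1.973281.
So n ≥ 1.973281 / (2·0.196²) = 25.683.
The smallest integer n is 26.

26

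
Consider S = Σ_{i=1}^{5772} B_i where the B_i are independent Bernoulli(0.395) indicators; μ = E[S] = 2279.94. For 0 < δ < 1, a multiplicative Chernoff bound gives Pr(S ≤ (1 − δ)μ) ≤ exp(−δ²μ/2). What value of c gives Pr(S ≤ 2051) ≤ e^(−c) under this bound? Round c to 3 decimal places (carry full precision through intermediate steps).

11.494

Write 2051 = (1 − δ)μ, so δ = 1 − 2051/2279.94 = 0.1004149…
Then the exponent is δ²μ/2 = (μ − 2051)²/(2μ) = 11.494496.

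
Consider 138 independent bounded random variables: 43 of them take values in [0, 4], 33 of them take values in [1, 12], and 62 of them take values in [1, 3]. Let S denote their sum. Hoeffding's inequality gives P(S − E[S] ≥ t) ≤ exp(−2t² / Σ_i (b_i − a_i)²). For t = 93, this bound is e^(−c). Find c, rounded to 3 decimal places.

3.509

Σ(b_i − a_i)² = 43·4² + 33·11² + 62·2² = 4929.
c = 2t² / 4929 = 2·93² / 4929 = 3.5094.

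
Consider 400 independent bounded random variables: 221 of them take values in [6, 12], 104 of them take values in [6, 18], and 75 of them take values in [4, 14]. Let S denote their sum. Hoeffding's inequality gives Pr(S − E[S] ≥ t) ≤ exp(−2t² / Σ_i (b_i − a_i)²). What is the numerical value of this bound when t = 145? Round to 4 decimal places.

0.2511

Σ(b_i − a_i)² = 221·6² + 104·12² + 75·10² = 30432.
Exponent = 2·145² / 30432 = 1.38177.
Bound = exp(−1.38177) = 0.25113.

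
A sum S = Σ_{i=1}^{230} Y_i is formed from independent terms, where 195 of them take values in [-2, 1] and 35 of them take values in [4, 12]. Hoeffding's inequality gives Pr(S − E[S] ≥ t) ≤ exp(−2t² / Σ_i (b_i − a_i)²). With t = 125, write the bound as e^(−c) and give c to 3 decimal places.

7.822

Σ(b_i − a_i)² = 195·3² + 35·8² = 3995.
c = 2t² / 3995 = 2·125² / 3995 = 7.8223.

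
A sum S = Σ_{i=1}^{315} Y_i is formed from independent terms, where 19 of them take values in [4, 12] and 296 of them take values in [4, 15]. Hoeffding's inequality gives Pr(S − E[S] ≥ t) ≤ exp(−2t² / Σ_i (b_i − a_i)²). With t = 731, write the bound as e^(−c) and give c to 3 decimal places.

Σ(b_i − a_i)² = 19·8² + 296·11² = 37032.
c = 2t² / 37032 = 2·731² / 37032 = 28.8594.

28.859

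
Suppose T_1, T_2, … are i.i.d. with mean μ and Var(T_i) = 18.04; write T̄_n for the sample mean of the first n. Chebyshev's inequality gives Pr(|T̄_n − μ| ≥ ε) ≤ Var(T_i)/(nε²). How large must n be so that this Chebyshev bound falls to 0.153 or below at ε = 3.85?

8

Require 18.04/(n·3.85²) ≤ 0.153, i.e. n ≥ 18.04/(0.153·3.85²) = 7.955.
The smallest integer n is 8.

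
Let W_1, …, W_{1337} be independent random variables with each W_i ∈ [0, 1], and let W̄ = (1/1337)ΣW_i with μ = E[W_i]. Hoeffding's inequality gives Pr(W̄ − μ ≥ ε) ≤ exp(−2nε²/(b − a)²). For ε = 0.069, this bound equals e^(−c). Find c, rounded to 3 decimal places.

c = 2nε²/(b − a)² = 2·1337·0.069² / 1² = 12.7309.

12.731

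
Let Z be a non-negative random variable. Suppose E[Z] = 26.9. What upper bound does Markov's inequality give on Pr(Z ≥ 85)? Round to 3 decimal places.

0.316

Markov's inequality: for a non-negative random variable, Pr(Z ≥ a) ≤ E[Z]/a.
Here E[Z] = 26.9 and a = 85, so the bound is 26.9/85 = 0.3165.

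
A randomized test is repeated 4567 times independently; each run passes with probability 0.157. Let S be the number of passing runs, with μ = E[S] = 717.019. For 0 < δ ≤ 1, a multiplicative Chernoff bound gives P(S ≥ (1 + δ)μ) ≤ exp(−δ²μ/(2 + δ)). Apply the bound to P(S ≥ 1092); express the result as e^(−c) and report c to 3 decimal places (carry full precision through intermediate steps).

Write 1092 = (1 + δ)μ, so δ = 1092/717.019 − 1 = 0.5229722…
Then the exponent is δ²μ/(2 + δ) = (1092 − μ)² / (μ·(2 + δ)) = 77.727625.

77.728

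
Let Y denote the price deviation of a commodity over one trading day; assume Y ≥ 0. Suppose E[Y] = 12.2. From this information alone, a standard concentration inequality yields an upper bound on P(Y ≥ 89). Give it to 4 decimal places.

Only the mean of a non-negative variable is known, so Markov's inequality is the applicable tail bound.
Markov's inequality: for a non-negative random variable, P(Y ≥ a) ≤ E[Y]/a.
Here E[Y] = 12.2 and a = 89, so the bound is 12.2/89 = 0.1371.

0.1371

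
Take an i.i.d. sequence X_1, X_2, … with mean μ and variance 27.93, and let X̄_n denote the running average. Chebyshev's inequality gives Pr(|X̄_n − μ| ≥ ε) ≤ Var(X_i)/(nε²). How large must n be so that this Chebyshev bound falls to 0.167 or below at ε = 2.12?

Require 27.93/(n·2.12²) ≤ 0.167, i.e. n ≥ 27.93/(0.167·2.12²) = 37.212.
The smallest integer n is 38.

38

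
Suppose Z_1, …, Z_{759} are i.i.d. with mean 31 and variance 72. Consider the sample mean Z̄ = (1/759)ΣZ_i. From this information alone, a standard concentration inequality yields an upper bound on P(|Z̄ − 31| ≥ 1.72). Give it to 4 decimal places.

With mean and variance of each term known, Chebyshev's inequality bounds the deviation of the sum (or sample mean).
Var(Z̄) = Var(Z_i)/n = 72/759 = 0.094862.
Chebyshev: P(|Z̄ − 31| ≥ 1.72) ≤ Var(Z̄)/(1.72)² = 72/(759·1.72²) = 0.0321.

0.0321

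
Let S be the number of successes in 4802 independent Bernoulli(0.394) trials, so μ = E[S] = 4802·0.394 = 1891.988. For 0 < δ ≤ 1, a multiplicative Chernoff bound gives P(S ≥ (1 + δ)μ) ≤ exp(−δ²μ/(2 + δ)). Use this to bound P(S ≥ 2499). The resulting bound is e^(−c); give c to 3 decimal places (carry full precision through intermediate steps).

Write 2499 = (1 + δ)μ, so δ = 2499/1891.988 − 1 = 0.3208329…
Then the exponent is δ²μ/(2 + δ) = (2499 − μ)² / (μ·(2 + δ)) = 83.913590.

83.914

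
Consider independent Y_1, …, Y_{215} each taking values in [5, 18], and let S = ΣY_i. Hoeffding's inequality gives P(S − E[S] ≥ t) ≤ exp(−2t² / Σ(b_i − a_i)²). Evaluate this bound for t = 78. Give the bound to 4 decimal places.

0.7154

Σ(b_i − a_i)² = 215·(13)² = 36335.
Exponent = 2·78²/36335 = 0.3349.
Bound = exp(−0.3349) = 0.71542.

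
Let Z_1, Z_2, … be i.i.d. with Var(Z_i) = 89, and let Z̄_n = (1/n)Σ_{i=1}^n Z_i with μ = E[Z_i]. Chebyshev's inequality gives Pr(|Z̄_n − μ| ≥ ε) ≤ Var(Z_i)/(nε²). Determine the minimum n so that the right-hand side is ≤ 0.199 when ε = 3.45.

38

Require 89/(n·3.45²) ≤ 0.199, i.e. n ≥ 89/(0.199·3.45²) = 37.575.
The smallest integer n is 38.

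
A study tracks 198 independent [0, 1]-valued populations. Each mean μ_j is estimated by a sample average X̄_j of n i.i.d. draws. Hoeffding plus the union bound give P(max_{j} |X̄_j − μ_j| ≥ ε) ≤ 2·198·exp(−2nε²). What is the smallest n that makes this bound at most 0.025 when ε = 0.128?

Need 2·198·exp(−2nε²) ≤ 0.025, i.e. exp(−2nε²) ≤ 0.025/396.
So 2nε² ≥ ln(396/0.025) = 9.670294.
Hence n ≥ 9.670294/(2·0.128²) = 295.114.
The smallest integer n is 296.

296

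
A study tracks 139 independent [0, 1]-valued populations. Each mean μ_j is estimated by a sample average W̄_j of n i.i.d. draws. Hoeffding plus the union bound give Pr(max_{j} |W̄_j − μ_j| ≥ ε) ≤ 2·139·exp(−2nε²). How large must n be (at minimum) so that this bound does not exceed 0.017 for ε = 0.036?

3744

Need 2·139·exp(−2nε²) ≤ 0.017, i.e. exp(−2nε²) ≤ 0.017/278.
So 2nε² ≥ ln(278/0.017) = 9.702163.
Hence n ≥ 9.702163/(2·0.036²) = 3743.118.
The smallest integer n is 3744.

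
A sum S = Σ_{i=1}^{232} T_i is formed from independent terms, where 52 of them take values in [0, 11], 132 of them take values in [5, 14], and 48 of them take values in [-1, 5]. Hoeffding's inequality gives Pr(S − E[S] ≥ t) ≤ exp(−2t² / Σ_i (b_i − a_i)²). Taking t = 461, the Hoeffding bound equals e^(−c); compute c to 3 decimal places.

22.715

Σ(b_i − a_i)² = 52·11² + 132·9² + 48·6² = 18712.
c = 2t² / 18712 = 2·461² / 18712 = 22.7149.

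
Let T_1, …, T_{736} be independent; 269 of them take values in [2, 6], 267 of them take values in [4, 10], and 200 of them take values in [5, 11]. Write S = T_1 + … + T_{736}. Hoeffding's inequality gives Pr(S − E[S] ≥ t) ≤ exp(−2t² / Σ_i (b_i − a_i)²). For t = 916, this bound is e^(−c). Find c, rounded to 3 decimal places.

Σ(b_i − a_i)² = 269·4² + 267·6² + 200·6² = 21116.
c = 2t² / 21116 = 2·916² / 21116 = 79.4711.

79.471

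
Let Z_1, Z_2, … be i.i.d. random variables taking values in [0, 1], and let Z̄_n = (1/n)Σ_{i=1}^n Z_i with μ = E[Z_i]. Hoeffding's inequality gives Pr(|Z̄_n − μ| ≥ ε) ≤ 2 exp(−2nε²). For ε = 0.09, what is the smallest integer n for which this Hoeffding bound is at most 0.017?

Require 2·exp(−2nε²) ≤ 0.017, i.e. 2nε² ≥ ln(2/0.017) = 4.767689.
So n ≥ 4.767689 / (2·0.09²) = 294.302.
The smallest integer n is 295.

295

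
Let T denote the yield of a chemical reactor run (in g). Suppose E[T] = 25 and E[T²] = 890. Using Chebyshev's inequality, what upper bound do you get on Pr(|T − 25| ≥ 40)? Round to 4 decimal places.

Var(T) = E[T²] − (E[T])² = 890 − 625 = 265.
Chebyshev's inequality: Pr(|T − μ| ≥ t) ≤ Var(T)/t² = 265/1600 = 0.1656.

0.1656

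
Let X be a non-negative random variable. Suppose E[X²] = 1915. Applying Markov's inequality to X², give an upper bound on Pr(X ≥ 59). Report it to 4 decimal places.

0.5501

Since X ≥ 0, the event {X ≥ 59} is the same as {X² ≥ 3481}.
Markov's inequality applied to X² gives Pr(X² ≥ 3481) ≤ E[X²]/3481 = 1915/3481 = 0.5501.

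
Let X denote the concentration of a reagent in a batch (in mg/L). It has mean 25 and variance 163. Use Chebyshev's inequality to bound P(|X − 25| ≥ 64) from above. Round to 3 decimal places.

0.040

Chebyshev: P(|X − μ| ≥ t) ≤ Var(X)/t².
Bound = 163 / 4096 = 0.0398.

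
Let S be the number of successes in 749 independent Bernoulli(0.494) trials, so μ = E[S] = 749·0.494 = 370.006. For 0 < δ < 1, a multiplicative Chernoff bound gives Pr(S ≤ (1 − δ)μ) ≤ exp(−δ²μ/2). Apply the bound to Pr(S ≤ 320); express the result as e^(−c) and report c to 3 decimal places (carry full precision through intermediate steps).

Write 320 = (1 − δ)μ, so δ = 1 − 320/370.006 = 0.1351492…
Then the exponent is δ²μ/2 = (μ − 320)²/(2μ) = 3.379134.

3.379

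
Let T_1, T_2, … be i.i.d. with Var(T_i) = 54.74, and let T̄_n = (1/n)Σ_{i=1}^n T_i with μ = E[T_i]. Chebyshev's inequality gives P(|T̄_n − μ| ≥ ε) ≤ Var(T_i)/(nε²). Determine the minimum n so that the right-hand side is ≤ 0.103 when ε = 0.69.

1117

Require 54.74/(n·0.69²) ≤ 0.103, i.e. n ≥ 54.74/(0.103·0.69²) = 1116.270.
The smallest integer n is 1117.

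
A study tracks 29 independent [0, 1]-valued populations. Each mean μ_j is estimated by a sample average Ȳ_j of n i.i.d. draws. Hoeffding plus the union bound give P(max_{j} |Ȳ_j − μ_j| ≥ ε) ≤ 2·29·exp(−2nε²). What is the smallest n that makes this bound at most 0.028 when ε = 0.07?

Need 2·29·exp(−2nε²) ≤ 0.028, i.e. exp(−2nε²) ≤ 0.028/58.
So 2nε² ≥ ln(58/0.028) = 7.635994.
Hence n ≥ 7.635994/(2·0.07²) = 779.183.
The smallest integer n is 780.

780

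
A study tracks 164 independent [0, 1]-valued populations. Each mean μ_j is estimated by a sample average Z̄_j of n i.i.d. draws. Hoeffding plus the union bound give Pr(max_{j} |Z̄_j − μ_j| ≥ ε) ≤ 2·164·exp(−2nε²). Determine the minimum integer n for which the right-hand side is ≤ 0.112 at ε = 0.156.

165

Need 2·164·exp(−2nε²) ≤ 0.112, i.e. exp(−2nε²) ≤ 0.112/328.
So 2nε² ≥ ln(328/0.112) = 7.982270.
Hence n ≥ 7.982270/(2·0.156²) = 164.001.
The smallest integer n is 165.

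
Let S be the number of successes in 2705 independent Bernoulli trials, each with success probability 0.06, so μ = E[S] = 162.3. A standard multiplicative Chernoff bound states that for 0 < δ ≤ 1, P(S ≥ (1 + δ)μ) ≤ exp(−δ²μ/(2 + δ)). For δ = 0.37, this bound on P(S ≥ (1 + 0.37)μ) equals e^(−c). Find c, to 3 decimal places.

c = δ²μ/(2 + δ) = 0.37²·162.3/(2 + 0.37) = 9.3751.

9.375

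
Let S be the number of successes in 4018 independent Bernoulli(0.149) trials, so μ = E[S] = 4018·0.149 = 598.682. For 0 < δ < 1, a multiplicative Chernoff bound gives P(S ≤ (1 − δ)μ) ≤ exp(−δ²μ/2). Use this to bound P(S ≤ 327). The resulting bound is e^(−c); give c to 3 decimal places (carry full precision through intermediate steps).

61.645

Write 327 = (1 − δ)μ, so δ = 1 − 327/598.682 = 0.4538002…
Then the exponent is δ²μ/2 = (μ − 327)²/(2μ) = 61.644670.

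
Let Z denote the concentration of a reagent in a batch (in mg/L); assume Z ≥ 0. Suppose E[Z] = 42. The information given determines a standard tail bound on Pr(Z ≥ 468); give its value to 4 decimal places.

Only the mean of a non-negative variable is known, so Markov's inequality is the applicable tail bound.
Markov's inequality: for a non-negative random variable, Pr(Z ≥ a) ≤ E[Z]/a.
Here E[Z] = 42 and a = 468, so the bound is 42/468 = 0.0897.

0.0897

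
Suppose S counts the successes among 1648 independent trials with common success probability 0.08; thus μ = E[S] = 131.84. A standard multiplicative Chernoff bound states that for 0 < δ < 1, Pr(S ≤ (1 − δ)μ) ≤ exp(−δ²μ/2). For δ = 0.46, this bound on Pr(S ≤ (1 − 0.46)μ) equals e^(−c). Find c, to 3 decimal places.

13.949

c = δ²μ/2 = 0.46²·131.84/2 = 13.9487.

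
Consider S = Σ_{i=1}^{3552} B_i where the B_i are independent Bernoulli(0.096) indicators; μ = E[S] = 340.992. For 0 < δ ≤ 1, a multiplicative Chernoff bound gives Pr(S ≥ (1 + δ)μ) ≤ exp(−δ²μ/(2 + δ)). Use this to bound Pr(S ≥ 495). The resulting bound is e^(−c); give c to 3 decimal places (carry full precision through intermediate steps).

28.372

Write 495 = (1 + δ)μ, so δ = 495/340.992 − 1 = 0.451647…
Then the exponent is δ²μ/(2 + δ) = (495 − μ)² / (μ·(2 + δ)) = 28.371640.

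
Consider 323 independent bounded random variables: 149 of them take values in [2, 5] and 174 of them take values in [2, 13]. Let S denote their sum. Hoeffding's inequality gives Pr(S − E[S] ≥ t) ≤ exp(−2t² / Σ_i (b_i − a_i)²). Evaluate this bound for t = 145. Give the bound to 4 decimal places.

0.1529

Σ(b_i − a_i)² = 149·3² + 174·11² = 22395.
Exponent = 2·145² / 22395 = 1.87765.
Bound = exp(−1.87765) = 0.15295.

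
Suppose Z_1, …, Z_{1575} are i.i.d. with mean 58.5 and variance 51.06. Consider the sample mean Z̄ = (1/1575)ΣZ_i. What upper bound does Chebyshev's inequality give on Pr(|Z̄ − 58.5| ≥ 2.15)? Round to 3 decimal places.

0.007

Var(Z̄) = Var(Z_i)/n = 51.06/1575 = 0.032419.
Chebyshev: Pr(|Z̄ − 58.5| ≥ 2.15) ≤ Var(Z̄)/(2.15)² = 51.06/(1575·2.15²) = 0.0070.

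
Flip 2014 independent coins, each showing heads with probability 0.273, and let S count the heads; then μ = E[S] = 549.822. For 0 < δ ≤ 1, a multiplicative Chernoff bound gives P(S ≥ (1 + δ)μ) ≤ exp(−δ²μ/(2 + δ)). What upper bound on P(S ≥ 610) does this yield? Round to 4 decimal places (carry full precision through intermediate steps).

Write 610 = (1 + δ)μ, so δ = 610/549.822 − 1 = 0.10945…
Then the exponent is δ²μ/(2 + δ) = (610 − μ)² / (μ·(2 + δ)) = 3.122369.
Bound = exp(−3.122369) = 0.04405.

0.0441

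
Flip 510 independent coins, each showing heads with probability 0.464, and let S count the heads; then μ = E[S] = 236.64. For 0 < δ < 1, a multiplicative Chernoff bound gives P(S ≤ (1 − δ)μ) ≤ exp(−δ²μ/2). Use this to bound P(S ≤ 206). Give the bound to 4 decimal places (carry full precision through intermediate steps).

0.1376

Write 206 = (1 − δ)μ, so δ = 1 − 206/236.64 = 0.1294794…
Then the exponent is δ²μ/2 = (μ − 206)²/(2μ) = 1.983624.
Bound = exp(−1.983624) = 0.13757.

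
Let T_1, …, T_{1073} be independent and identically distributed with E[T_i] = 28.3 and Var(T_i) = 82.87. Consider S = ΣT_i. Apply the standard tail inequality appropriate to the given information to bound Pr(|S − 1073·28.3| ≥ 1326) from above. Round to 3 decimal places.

With mean and variance of each term known, Chebyshev's inequality bounds the deviation of the sum (or sample mean).
Var(S) = n·Var(T_i) = 1073·82.87 = 88919.51.
Chebyshev: Pr(|S − 1073·28.3| ≥ 1326) ≤ Var(S)/1326² = 88919.51/1758276 = 0.0506.

0.051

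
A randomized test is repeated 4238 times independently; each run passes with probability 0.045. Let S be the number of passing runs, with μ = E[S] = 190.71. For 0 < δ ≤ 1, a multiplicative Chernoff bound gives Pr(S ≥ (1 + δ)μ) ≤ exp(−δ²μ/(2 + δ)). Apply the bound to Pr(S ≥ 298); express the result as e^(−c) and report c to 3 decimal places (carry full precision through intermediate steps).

Write 298 = (1 + δ)μ, so δ = 298/190.71 − 1 = 0.5625819…
Then the exponent is δ²μ/(2 + δ) = (298 − μ)² / (μ·(2 + δ)) = 23.554141.

23.554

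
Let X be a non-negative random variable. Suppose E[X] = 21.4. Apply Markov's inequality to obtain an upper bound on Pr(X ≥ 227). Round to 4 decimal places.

0.0943

Markov's inequality: for a non-negative random variable, Pr(X ≥ a) ≤ E[X]/a.
Here E[X] = 21.4 and a = 227, so the bound is 21.4/227 = 0.0943.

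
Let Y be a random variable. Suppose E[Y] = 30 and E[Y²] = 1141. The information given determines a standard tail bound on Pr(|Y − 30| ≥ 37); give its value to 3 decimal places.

0.176

The first two moments determine the variance, so Chebyshev's inequality is the sharpest standard bound available.
Var(Y) = E[Y²] − (E[Y])² = 1141 − 900 = 241.
Chebyshev's inequality: Pr(|Y − μ| ≥ t) ≤ Var(Y)/t² = 241/1369 = 0.1760.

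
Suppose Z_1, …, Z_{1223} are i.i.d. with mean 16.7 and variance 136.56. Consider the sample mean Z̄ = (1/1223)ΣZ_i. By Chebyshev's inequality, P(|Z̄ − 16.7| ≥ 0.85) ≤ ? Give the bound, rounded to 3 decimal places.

Var(Z̄) = Var(Z_i)/n = 136.56/1223 = 0.11166.
Chebyshev: P(|Z̄ − 16.7| ≥ 0.85) ≤ Var(Z̄)/(0.85)² = 136.56/(1223·0.85²) = 0.1545.

0.155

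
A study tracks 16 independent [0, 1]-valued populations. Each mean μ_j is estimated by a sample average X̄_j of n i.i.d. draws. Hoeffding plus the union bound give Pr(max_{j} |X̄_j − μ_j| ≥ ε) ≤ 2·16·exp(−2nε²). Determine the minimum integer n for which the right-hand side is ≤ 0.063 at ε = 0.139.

162

Need 2·16·exp(−2nε²) ≤ 0.063, i.e. exp(−2nε²) ≤ 0.063/32.
So 2nε² ≥ ln(32/0.063) = 6.230356.
Hence n ≥ 6.230356/(2·0.139²) = 161.233.
The smallest integer n is 162.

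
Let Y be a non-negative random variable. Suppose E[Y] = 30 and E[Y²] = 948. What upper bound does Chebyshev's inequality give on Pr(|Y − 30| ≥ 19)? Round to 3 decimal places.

0.133

Var(Y) = E[Y²] − (E[Y])² = 948 − 900 = 48.
Chebyshev's inequality: Pr(|Y − μ| ≥ t) ≤ Var(Y)/t² = 48/361 = 0.1330.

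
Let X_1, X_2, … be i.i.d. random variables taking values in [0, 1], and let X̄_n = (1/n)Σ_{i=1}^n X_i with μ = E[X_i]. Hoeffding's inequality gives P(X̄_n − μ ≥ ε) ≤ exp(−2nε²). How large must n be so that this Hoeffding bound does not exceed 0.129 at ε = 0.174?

34

Require exp(−2nε²) ≤ 0.129, i.e. 2nε² ≥ ln(1/0.129) = 2.047943.
So n ≥ 2.047943 / (2·0.174²) = 33.821.
The smallest integer n is 34.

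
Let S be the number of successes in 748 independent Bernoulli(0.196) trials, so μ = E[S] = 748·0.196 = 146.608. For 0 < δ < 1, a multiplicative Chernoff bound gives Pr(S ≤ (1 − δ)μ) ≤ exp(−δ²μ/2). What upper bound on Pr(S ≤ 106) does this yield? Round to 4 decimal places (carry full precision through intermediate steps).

Write 106 = (1 − δ)μ, so δ = 1 − 106/146.608 = 0.2769835…
Then the exponent is δ²μ/2 = (μ − 106)²/(2μ) = 5.623873.
Bound = exp(−5.623873) = 0.00361.

0.0036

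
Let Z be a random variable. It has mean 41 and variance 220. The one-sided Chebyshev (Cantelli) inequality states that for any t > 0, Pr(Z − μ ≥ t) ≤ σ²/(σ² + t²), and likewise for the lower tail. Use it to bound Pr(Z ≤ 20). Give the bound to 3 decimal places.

Here σ² = 220 and t = 21, so σ² + t² = 661.
Cantelli's bound: 220/661 = 0.3328.

0.333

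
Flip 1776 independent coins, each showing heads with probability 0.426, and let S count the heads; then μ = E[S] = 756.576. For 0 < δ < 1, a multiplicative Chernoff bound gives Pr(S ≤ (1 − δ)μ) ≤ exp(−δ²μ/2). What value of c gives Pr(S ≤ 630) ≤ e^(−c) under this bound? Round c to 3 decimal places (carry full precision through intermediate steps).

10.588

Write 630 = (1 − δ)μ, so δ = 1 − 630/756.576 = 0.1673011…
Then the exponent is δ²μ/2 = (μ − 630)²/(2μ) = 10.588152.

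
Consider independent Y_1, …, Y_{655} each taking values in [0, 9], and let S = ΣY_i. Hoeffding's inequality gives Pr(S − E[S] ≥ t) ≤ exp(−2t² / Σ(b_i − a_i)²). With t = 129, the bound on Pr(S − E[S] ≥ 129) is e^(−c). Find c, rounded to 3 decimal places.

Σ(b_i − a_i)² = 655·(9)² = 53055.
c = 2t²/53055 = 2·129²/53055 = 0.6273.

0.627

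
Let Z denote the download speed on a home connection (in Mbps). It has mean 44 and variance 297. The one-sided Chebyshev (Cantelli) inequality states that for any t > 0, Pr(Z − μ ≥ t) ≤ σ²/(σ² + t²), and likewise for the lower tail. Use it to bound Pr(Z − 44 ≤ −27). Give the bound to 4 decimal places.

0.2895

Here σ² = 297 and t = 27, so σ² + t² = 1026.
Cantelli's bound: 297/1026 = 0.2895.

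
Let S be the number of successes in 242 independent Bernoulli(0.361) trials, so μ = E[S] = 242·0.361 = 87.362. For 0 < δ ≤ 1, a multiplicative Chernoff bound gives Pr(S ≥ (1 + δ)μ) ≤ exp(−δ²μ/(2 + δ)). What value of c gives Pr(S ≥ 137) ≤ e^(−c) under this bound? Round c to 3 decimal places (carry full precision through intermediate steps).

10.982

Write 137 = (1 + δ)μ, so δ = 137/87.362 − 1 = 0.5681875…
Then the exponent is δ²μ/(2 + δ) = (137 − μ)² / (μ·(2 + δ)) = 10.981945.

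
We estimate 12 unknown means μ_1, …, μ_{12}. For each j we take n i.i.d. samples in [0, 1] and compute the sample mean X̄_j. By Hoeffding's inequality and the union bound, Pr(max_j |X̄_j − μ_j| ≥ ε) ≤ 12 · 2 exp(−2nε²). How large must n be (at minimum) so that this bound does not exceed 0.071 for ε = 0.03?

Need 2·12·exp(−2nε²) ≤ 0.071, i.e. exp(−2nε²) ≤ 0.071/24.
So 2nε² ≥ ln(24/0.071) = 5.823129.
Hence n ≥ 5.823129/(2·0.03²) = 3235.072.
The smallest integer n is 3236.

3236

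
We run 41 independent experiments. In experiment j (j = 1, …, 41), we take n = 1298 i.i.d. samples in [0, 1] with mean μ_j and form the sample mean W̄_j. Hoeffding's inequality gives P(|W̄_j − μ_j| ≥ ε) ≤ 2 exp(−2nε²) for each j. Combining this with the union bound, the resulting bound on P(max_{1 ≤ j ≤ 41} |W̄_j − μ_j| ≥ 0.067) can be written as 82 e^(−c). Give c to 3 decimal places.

Union bound over the 41 events: P(max_{1 ≤ j ≤ 41} |W̄_j − μ_j| ≥ 0.067) ≤ 41·2·exp(−2nε²) = 82 exp(−2·1298·0.067²).
So c = 2·1298·0.067² = 11.6534.

11.653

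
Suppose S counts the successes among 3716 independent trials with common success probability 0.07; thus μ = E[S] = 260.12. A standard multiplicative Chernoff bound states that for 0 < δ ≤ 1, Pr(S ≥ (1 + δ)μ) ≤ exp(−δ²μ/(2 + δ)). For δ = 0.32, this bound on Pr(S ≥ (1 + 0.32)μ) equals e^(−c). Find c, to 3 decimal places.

c = δ²μ/(2 + δ) = 0.32²·260.12/(2 + 0.32) = 11.4812.

11.481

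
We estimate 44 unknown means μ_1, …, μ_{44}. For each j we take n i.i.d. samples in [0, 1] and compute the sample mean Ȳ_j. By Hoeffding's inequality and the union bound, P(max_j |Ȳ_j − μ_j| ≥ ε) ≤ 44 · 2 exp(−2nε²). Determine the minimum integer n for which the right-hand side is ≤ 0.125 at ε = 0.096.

Need 2·44·exp(−2nε²) ≤ 0.125, i.e. exp(−2nε²) ≤ 0.125/88.
So 2nε² ≥ ln(88/0.125) = 6.556778.
Hence n ≥ 6.556778/(2·0.096²) = 355.728.
The smallest integer n is 356.

356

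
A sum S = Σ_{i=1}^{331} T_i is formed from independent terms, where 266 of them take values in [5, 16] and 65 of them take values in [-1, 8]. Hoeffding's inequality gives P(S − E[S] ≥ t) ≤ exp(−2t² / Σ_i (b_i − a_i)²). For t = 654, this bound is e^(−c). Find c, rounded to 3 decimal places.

22.841

Σ(b_i − a_i)² = 266·11² + 65·9² = 37451.
c = 2t² / 37451 = 2·654² / 37451 = 22.8414.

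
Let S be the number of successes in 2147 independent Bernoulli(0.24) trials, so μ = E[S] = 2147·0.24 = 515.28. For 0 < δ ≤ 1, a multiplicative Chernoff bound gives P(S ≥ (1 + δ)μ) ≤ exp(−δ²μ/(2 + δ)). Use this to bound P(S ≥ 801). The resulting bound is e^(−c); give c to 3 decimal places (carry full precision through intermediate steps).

62.020

Write 801 = (1 + δ)μ, so δ = 801/515.28 − 1 = 0.5544946…
Then the exponent is δ²μ/(2 + δ) = (801 − μ)² / (μ·(2 + δ)) = 62.020177.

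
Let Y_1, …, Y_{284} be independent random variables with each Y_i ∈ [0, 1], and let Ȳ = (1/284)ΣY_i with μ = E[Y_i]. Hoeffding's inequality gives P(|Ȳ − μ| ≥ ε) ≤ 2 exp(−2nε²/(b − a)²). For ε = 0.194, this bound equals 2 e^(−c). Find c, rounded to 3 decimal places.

21.377

c = 2nε²/(b − a)² = 2·284·0.194² / 1² = 21.3772.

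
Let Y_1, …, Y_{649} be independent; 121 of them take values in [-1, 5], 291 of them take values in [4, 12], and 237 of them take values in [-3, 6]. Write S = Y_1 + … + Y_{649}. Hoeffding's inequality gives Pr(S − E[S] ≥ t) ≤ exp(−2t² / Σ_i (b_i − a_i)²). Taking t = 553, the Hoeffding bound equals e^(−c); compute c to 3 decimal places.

Σ(b_i − a_i)² = 121·6² + 291·8² + 237·9² = 42177.
c = 2t² / 42177 = 2·553² / 42177 = 14.5012.

14.501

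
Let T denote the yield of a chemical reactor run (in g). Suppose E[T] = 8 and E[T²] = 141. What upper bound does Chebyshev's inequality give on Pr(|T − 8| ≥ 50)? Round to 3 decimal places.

Var(T) = E[T²] − (E[T])² = 141 − 64 = 77.
Chebyshev's inequality: Pr(|T − μ| ≥ t) ≤ Var(T)/t² = 77/2500 = 0.0308.

0.031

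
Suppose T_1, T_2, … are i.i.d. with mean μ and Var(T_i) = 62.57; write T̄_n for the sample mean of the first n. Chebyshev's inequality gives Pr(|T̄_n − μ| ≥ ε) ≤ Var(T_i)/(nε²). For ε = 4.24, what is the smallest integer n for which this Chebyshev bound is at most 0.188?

19

Require 62.57/(n·4.24²) ≤ 0.188, i.e. n ≥ 62.57/(0.188·4.24²) = 18.513.
The smallest integer n is 19.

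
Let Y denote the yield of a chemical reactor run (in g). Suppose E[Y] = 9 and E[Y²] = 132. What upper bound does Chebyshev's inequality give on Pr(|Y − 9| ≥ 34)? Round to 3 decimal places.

0.044

Var(Y) = E[Y²] − (E[Y])² = 132 − 81 = 51.
Chebyshev's inequality: Pr(|Y − μ| ≥ t) ≤ Var(Y)/t² = 51/1156 = 0.0441.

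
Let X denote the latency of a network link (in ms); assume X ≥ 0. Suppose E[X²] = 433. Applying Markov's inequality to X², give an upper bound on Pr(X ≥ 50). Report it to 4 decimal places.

Since X ≥ 0, the event {X ≥ 50} is the same as {X² ≥ 2500}.
Markov's inequality applied to X² gives Pr(X² ≥ 2500) ≤ E[X²]/2500 = 433/2500 = 0.1732.

0.1732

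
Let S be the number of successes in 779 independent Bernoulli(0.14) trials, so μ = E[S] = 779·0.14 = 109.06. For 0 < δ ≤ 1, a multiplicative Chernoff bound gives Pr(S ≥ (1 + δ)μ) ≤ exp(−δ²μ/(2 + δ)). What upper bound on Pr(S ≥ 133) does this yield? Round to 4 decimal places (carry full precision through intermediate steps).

0.0937

Write 133 = (1 + δ)μ, so δ = 133/109.06 − 1 = 0.2195122…
Then the exponent is δ²μ/(2 + δ) = (133 − μ)² / (μ·(2 + δ)) = 2.367692.
Bound = exp(−2.367692) = 0.09370.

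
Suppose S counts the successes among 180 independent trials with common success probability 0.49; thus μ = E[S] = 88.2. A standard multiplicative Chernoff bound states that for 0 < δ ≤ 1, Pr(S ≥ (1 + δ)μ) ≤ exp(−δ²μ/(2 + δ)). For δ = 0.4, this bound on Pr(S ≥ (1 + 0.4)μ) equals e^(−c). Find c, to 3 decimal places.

5.880

c = δ²μ/(2 + δ) = 0.4²·88.2/(2 + 0.4) = 5.8800.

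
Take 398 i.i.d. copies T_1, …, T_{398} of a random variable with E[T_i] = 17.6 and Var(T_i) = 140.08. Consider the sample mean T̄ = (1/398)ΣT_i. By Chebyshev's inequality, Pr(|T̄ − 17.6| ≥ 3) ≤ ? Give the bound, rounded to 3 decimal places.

0.039

Var(T̄) = Var(T_i)/n = 140.08/398 = 0.35196.
Chebyshev: Pr(|T̄ − 17.6| ≥ 3) ≤ Var(T̄)/(3)² = 140.08/(398·3²) = 0.0391.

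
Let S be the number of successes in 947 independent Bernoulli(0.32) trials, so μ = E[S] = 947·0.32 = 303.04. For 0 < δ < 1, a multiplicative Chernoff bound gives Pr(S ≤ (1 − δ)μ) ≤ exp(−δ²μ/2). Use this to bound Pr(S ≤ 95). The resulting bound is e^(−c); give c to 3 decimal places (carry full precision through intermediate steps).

Write 95 = (1 − δ)μ, so δ = 1 − 95/303.04 = 0.68651…
Then the exponent is δ²μ/2 = (μ − 95)²/(2μ) = 71.410773.

71.411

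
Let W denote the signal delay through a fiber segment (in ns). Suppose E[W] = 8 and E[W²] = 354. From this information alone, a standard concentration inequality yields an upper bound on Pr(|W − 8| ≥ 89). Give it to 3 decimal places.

The first two moments determine the variance, so Chebyshev's inequality is the sharpest standard bound available.
Var(W) = E[W²] − (E[W])² = 354 − 64 = 290.
Chebyshev's inequality: Pr(|W − μ| ≥ t) ≤ Var(W)/t² = 290/7921 = 0.0366.

0.037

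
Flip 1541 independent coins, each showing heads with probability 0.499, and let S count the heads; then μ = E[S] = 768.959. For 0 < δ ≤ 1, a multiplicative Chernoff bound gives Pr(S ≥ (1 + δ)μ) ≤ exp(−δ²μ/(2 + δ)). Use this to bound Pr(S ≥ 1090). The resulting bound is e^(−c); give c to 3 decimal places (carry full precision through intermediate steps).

55.444

Write 1090 = (1 + δ)μ, so δ = 1090/768.959 − 1 = 0.4175008…
Then the exponent is δ²μ/(2 + δ) = (1090 − μ)² / (μ·(2 + δ)) = 55.443570.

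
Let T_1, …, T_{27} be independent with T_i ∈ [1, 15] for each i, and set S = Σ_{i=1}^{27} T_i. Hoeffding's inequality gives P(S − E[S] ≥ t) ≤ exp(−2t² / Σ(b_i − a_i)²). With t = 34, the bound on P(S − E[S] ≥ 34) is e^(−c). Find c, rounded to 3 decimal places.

Σ(b_i − a_i)² = 27·(14)² = 5292.
c = 2t²/5292 = 2·34²/5292 = 0.4369.

0.437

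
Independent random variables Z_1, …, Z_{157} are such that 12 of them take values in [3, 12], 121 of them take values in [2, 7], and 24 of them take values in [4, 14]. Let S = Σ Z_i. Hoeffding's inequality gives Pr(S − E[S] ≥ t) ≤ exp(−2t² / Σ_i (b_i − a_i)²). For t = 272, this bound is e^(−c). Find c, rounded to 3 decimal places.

23.131

Σ(b_i − a_i)² = 12·9² + 121·5² + 24·10² = 6397.
c = 2t² / 6397 = 2·272² / 6397 = 23.1308.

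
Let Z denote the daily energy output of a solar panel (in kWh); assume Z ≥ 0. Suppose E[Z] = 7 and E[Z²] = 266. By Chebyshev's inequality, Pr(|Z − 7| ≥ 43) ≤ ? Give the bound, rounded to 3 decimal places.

Var(Z) = E[Z²] − (E[Z])² = 266 − 49 = 217.
Chebyshev's inequality: Pr(|Z − μ| ≥ t) ≤ Var(Z)/t² = 217/1849 = 0.1174.

0.117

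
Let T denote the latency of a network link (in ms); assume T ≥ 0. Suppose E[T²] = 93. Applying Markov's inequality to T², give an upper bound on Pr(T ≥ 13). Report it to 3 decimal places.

Since T ≥ 0, the event {T ≥ 13} is the same as {T² ≥ 169}.
Markov's inequality applied to T² gives Pr(T² ≥ 169) ≤ E[T²]/169 = 93/169 = 0.5503.

0.550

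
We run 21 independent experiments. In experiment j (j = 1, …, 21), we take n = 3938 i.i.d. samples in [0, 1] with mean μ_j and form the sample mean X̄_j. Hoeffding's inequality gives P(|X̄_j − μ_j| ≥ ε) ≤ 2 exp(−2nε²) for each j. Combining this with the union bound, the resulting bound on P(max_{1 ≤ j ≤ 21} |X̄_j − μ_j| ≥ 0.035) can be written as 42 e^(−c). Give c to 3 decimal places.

9.648

Union bound over the 21 events: P(max_{1 ≤ j ≤ 21} |X̄_j − μ_j| ≥ 0.035) ≤ 21·2·exp(−2nε²) = 42 exp(−2·3938·0.035²).
So c = 2·3938·0.035² = 9.6481.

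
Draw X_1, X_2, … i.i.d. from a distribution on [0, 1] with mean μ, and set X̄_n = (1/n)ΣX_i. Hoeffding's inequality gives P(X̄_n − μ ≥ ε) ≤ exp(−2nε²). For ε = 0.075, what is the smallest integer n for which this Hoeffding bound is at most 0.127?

Require exp(−2nε²) ≤ 0.127, i.e. 2nε² ≥ ln(1/0.127) = 2.063568.
So n ≥ 2.063568 / (2·0.075²) = 183.428.
The smallest integer n is 184.

184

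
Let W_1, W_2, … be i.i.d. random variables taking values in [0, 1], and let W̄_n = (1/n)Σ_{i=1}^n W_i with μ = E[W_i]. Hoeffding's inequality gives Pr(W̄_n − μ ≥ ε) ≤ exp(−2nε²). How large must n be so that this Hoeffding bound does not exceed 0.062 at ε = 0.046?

Require exp(−2nε²) ≤ 0.062, i.e. 2nε² ≥ ln(1/0.062) = 2.780621.
So n ≥ 2.780621 / (2·0.046²) = 657.047.
The smallest integer n is 658.

658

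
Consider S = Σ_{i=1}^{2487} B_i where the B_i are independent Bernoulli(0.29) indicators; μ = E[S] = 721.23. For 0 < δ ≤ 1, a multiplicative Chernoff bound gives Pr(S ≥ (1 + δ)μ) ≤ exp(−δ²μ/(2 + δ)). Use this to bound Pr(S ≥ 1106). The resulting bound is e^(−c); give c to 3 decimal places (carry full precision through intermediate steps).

Write 1106 = (1 + δ)μ, so δ = 1106/721.23 − 1 = 0.5334914…
Then the exponent is δ²μ/(2 + δ) = (1106 − μ)² / (μ·(2 + δ)) = 81.023162.

81.023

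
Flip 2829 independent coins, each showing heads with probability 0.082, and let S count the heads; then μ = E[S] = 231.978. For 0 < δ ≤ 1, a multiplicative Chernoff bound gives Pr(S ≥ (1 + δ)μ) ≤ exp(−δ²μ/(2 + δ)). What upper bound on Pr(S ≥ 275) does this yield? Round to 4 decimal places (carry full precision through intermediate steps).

0.0260

Write 275 = (1 + δ)μ, so δ = 275/231.978 − 1 = 0.1854572…
Then the exponent is δ²μ/(2 + δ) = (275 − μ)² / (μ·(2 + δ)) = 3.650834.
Bound = exp(−3.650834) = 0.02597.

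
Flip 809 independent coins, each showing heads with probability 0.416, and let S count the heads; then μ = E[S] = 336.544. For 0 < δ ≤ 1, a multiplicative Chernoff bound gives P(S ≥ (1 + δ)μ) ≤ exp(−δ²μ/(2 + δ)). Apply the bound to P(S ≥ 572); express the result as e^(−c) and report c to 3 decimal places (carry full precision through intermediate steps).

Write 572 = (1 + δ)μ, so δ = 572/336.544 − 1 = 0.6996292…
Then the exponent is δ²μ/(2 + δ) = (572 − μ)² / (μ·(2 + δ)) = 61.020190.

61.020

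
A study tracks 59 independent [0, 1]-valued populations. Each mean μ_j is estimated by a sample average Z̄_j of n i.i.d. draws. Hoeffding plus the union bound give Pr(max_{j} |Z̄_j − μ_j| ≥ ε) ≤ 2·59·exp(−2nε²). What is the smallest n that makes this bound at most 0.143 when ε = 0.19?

94

Need 2·59·exp(−2nε²) ≤ 0.143, i.e. exp(−2nε²) ≤ 0.143/118.
So 2nε² ≥ ln(118/0.143) = 6.715595.
Hence n ≥ 6.715595/(2·0.19²) = 93.014.
The smallest integer n is 94.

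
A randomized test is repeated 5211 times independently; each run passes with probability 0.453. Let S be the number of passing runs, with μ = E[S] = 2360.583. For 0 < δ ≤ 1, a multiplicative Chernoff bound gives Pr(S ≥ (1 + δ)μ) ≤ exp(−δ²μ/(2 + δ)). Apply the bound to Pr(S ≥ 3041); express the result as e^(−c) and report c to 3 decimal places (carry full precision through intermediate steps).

85.710

Write 3041 = (1 + δ)μ, so δ = 3041/2360.583 − 1 = 0.2882411…
Then the exponent is δ²μ/(2 + δ) = (3041 − μ)² / (μ·(2 + δ)) = 85.709558.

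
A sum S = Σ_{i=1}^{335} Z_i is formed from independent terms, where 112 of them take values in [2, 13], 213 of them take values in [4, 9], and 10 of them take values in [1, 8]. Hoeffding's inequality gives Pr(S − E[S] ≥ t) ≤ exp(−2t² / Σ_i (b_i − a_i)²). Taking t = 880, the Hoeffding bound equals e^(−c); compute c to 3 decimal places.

Σ(b_i − a_i)² = 112·11² + 213·5² + 10·7² = 19367.
c = 2t² / 19367 = 2·880² / 19367 = 79.9711.

79.971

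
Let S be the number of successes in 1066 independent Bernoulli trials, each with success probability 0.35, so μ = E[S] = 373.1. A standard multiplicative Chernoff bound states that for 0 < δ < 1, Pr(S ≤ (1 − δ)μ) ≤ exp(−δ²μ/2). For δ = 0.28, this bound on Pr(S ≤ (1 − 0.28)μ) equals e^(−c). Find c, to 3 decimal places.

c = δ²μ/2 = 0.28²·373.1/2 = 14.6255.

14.626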